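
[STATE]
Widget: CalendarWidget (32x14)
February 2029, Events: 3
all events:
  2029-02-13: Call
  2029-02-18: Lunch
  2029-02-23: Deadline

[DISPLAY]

         February 2029          
Mo Tu We Th Fr Sa Su            
          1  2  3  4            
 5  6  7  8  9 10 11            
12 13* 14 15 16 17 18*          
19 20 21 22 23* 24 25           
26 27 28                        
                                
                                
                                
                                
                                
                                
                                


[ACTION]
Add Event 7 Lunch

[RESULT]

         February 2029          
Mo Tu We Th Fr Sa Su            
          1  2  3  4            
 5  6  7*  8  9 10 11           
12 13* 14 15 16 17 18*          
19 20 21 22 23* 24 25           
26 27 28                        
                                
                                
                                
                                
                                
                                
                                


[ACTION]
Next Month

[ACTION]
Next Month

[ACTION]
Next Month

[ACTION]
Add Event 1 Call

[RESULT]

            May 2029            
Mo Tu We Th Fr Sa Su            
    1*  2  3  4  5  6           
 7  8  9 10 11 12 13            
14 15 16 17 18 19 20            
21 22 23 24 25 26 27            
28 29 30 31                     
                                
                                
                                
                                
                                
                                
                                


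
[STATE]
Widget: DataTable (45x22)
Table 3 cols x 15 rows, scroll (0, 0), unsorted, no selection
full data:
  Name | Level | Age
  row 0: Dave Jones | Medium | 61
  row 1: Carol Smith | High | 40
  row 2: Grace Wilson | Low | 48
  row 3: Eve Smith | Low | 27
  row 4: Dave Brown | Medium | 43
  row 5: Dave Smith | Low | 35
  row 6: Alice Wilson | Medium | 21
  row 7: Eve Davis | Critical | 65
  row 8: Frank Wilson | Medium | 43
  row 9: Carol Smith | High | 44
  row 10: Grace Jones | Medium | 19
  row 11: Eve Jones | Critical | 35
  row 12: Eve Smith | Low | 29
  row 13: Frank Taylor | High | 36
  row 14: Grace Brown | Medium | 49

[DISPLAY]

Name        │Level   │Age                    
────────────┼────────┼───                    
Dave Jones  │Medium  │61                     
Carol Smith │High    │40                     
Grace Wilson│Low     │48                     
Eve Smith   │Low     │27                     
Dave Brown  │Medium  │43                     
Dave Smith  │Low     │35                     
Alice Wilson│Medium  │21                     
Eve Davis   │Critical│65                     
Frank Wilson│Medium  │43                     
Carol Smith │High    │44                     
Grace Jones │Medium  │19                     
Eve Jones   │Critical│35                     
Eve Smith   │Low     │29                     
Frank Taylor│High    │36                     
Grace Brown │Medium  │49                     
                                             
                                             
                                             
                                             
                                             


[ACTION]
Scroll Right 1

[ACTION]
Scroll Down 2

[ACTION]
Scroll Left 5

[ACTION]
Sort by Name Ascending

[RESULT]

Name       ▲│Level   │Age                    
────────────┼────────┼───                    
Alice Wilson│Medium  │21                     
Carol Smith │High    │40                     
Carol Smith │High    │44                     
Dave Brown  │Medium  │43                     
Dave Jones  │Medium  │61                     
Dave Smith  │Low     │35                     
Eve Davis   │Critical│65                     
Eve Jones   │Critical│35                     
Eve Smith   │Low     │27                     
Eve Smith   │Low     │29                     
Frank Taylor│High    │36                     
Frank Wilson│Medium  │43                     
Grace Brown │Medium  │49                     
Grace Jones │Medium  │19                     
Grace Wilson│Low     │48                     
                                             
                                             
                                             
                                             
                                             


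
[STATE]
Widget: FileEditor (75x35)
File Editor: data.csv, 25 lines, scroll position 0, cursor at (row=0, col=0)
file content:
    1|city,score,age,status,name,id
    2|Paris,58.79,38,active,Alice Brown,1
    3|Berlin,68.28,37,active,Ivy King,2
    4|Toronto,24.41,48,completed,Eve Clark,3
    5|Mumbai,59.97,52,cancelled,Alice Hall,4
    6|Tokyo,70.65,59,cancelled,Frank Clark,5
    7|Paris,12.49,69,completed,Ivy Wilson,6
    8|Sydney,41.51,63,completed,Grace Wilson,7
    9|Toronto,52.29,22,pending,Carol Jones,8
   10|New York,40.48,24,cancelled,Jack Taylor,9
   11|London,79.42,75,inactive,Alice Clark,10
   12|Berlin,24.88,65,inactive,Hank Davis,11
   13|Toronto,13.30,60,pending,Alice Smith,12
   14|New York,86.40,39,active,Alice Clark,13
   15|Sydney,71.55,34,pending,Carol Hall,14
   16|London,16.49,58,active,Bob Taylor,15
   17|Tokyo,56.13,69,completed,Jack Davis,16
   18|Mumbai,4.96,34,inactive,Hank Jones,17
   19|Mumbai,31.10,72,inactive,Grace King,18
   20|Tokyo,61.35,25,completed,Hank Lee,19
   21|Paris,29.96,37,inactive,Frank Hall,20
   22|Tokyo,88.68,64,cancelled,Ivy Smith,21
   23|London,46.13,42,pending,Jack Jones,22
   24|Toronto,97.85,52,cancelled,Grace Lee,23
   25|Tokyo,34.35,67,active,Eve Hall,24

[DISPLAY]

█ity,score,age,status,name,id                                             ▲
Paris,58.79,38,active,Alice Brown,1                                       █
Berlin,68.28,37,active,Ivy King,2                                         ░
Toronto,24.41,48,completed,Eve Clark,3                                    ░
Mumbai,59.97,52,cancelled,Alice Hall,4                                    ░
Tokyo,70.65,59,cancelled,Frank Clark,5                                    ░
Paris,12.49,69,completed,Ivy Wilson,6                                     ░
Sydney,41.51,63,completed,Grace Wilson,7                                  ░
Toronto,52.29,22,pending,Carol Jones,8                                    ░
New York,40.48,24,cancelled,Jack Taylor,9                                 ░
London,79.42,75,inactive,Alice Clark,10                                   ░
Berlin,24.88,65,inactive,Hank Davis,11                                    ░
Toronto,13.30,60,pending,Alice Smith,12                                   ░
New York,86.40,39,active,Alice Clark,13                                   ░
Sydney,71.55,34,pending,Carol Hall,14                                     ░
London,16.49,58,active,Bob Taylor,15                                      ░
Tokyo,56.13,69,completed,Jack Davis,16                                    ░
Mumbai,4.96,34,inactive,Hank Jones,17                                     ░
Mumbai,31.10,72,inactive,Grace King,18                                    ░
Tokyo,61.35,25,completed,Hank Lee,19                                      ░
Paris,29.96,37,inactive,Frank Hall,20                                     ░
Tokyo,88.68,64,cancelled,Ivy Smith,21                                     ░
London,46.13,42,pending,Jack Jones,22                                     ░
Toronto,97.85,52,cancelled,Grace Lee,23                                   ░
Tokyo,34.35,67,active,Eve Hall,24                                         ░
                                                                          ░
                                                                          ░
                                                                          ░
                                                                          ░
                                                                          ░
                                                                          ░
                                                                          ░
                                                                          ░
                                                                          ░
                                                                          ▼


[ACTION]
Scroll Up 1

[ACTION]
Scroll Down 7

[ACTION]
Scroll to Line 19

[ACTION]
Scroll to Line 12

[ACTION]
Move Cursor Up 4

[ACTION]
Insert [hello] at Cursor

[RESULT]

hello█ity,score,age,status,name,id                                        ▲
Paris,58.79,38,active,Alice Brown,1                                       █
Berlin,68.28,37,active,Ivy King,2                                         ░
Toronto,24.41,48,completed,Eve Clark,3                                    ░
Mumbai,59.97,52,cancelled,Alice Hall,4                                    ░
Tokyo,70.65,59,cancelled,Frank Clark,5                                    ░
Paris,12.49,69,completed,Ivy Wilson,6                                     ░
Sydney,41.51,63,completed,Grace Wilson,7                                  ░
Toronto,52.29,22,pending,Carol Jones,8                                    ░
New York,40.48,24,cancelled,Jack Taylor,9                                 ░
London,79.42,75,inactive,Alice Clark,10                                   ░
Berlin,24.88,65,inactive,Hank Davis,11                                    ░
Toronto,13.30,60,pending,Alice Smith,12                                   ░
New York,86.40,39,active,Alice Clark,13                                   ░
Sydney,71.55,34,pending,Carol Hall,14                                     ░
London,16.49,58,active,Bob Taylor,15                                      ░
Tokyo,56.13,69,completed,Jack Davis,16                                    ░
Mumbai,4.96,34,inactive,Hank Jones,17                                     ░
Mumbai,31.10,72,inactive,Grace King,18                                    ░
Tokyo,61.35,25,completed,Hank Lee,19                                      ░
Paris,29.96,37,inactive,Frank Hall,20                                     ░
Tokyo,88.68,64,cancelled,Ivy Smith,21                                     ░
London,46.13,42,pending,Jack Jones,22                                     ░
Toronto,97.85,52,cancelled,Grace Lee,23                                   ░
Tokyo,34.35,67,active,Eve Hall,24                                         ░
                                                                          ░
                                                                          ░
                                                                          ░
                                                                          ░
                                                                          ░
                                                                          ░
                                                                          ░
                                                                          ░
                                                                          ░
                                                                          ▼


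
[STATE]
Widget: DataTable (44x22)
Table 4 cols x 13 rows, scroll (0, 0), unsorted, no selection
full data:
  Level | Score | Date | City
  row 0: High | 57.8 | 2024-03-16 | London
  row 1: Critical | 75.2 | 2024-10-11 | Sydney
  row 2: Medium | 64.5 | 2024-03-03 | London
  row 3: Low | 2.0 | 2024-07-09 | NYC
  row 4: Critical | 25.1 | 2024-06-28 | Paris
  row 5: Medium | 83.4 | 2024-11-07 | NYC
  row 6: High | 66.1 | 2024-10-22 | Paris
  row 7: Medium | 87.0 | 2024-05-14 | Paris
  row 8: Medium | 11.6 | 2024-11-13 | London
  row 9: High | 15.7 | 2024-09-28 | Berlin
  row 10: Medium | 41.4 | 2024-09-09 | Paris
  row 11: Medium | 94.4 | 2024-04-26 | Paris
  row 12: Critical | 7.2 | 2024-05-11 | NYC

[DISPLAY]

Level   │Score│Date      │City              
────────┼─────┼──────────┼──────            
High    │57.8 │2024-03-16│London            
Critical│75.2 │2024-10-11│Sydney            
Medium  │64.5 │2024-03-03│London            
Low     │2.0  │2024-07-09│NYC               
Critical│25.1 │2024-06-28│Paris             
Medium  │83.4 │2024-11-07│NYC               
High    │66.1 │2024-10-22│Paris             
Medium  │87.0 │2024-05-14│Paris             
Medium  │11.6 │2024-11-13│London            
High    │15.7 │2024-09-28│Berlin            
Medium  │41.4 │2024-09-09│Paris             
Medium  │94.4 │2024-04-26│Paris             
Critical│7.2  │2024-05-11│NYC               
                                            
                                            
                                            
                                            
                                            
                                            
                                            


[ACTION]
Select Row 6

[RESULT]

Level   │Score│Date      │City              
────────┼─────┼──────────┼──────            
High    │57.8 │2024-03-16│London            
Critical│75.2 │2024-10-11│Sydney            
Medium  │64.5 │2024-03-03│London            
Low     │2.0  │2024-07-09│NYC               
Critical│25.1 │2024-06-28│Paris             
Medium  │83.4 │2024-11-07│NYC               
>igh    │66.1 │2024-10-22│Paris             
Medium  │87.0 │2024-05-14│Paris             
Medium  │11.6 │2024-11-13│London            
High    │15.7 │2024-09-28│Berlin            
Medium  │41.4 │2024-09-09│Paris             
Medium  │94.4 │2024-04-26│Paris             
Critical│7.2  │2024-05-11│NYC               
                                            
                                            
                                            
                                            
                                            
                                            
                                            


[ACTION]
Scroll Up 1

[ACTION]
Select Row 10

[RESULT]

Level   │Score│Date      │City              
────────┼─────┼──────────┼──────            
High    │57.8 │2024-03-16│London            
Critical│75.2 │2024-10-11│Sydney            
Medium  │64.5 │2024-03-03│London            
Low     │2.0  │2024-07-09│NYC               
Critical│25.1 │2024-06-28│Paris             
Medium  │83.4 │2024-11-07│NYC               
High    │66.1 │2024-10-22│Paris             
Medium  │87.0 │2024-05-14│Paris             
Medium  │11.6 │2024-11-13│London            
High    │15.7 │2024-09-28│Berlin            
>edium  │41.4 │2024-09-09│Paris             
Medium  │94.4 │2024-04-26│Paris             
Critical│7.2  │2024-05-11│NYC               
                                            
                                            
                                            
                                            
                                            
                                            
                                            


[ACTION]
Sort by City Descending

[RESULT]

Level   │Score│Date      │City ▼            
────────┼─────┼──────────┼──────            
Critical│75.2 │2024-10-11│Sydney            
Critical│25.1 │2024-06-28│Paris             
High    │66.1 │2024-10-22│Paris             
Medium  │87.0 │2024-05-14│Paris             
Medium  │41.4 │2024-09-09│Paris             
Medium  │94.4 │2024-04-26│Paris             
Low     │2.0  │2024-07-09│NYC               
Medium  │83.4 │2024-11-07│NYC               
Critical│7.2  │2024-05-11│NYC               
High    │57.8 │2024-03-16│London            
>edium  │64.5 │2024-03-03│London            
Medium  │11.6 │2024-11-13│London            
High    │15.7 │2024-09-28│Berlin            
                                            
                                            
                                            
                                            
                                            
                                            
                                            


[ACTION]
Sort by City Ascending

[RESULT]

Level   │Score│Date      │City ▲            
────────┼─────┼──────────┼──────            
High    │15.7 │2024-09-28│Berlin            
High    │57.8 │2024-03-16│London            
Medium  │64.5 │2024-03-03│London            
Medium  │11.6 │2024-11-13│London            
Low     │2.0  │2024-07-09│NYC               
Medium  │83.4 │2024-11-07│NYC               
Critical│7.2  │2024-05-11│NYC               
Critical│25.1 │2024-06-28│Paris             
High    │66.1 │2024-10-22│Paris             
Medium  │87.0 │2024-05-14│Paris             
>edium  │41.4 │2024-09-09│Paris             
Medium  │94.4 │2024-04-26│Paris             
Critical│75.2 │2024-10-11│Sydney            
                                            
                                            
                                            
                                            
                                            
                                            
                                            


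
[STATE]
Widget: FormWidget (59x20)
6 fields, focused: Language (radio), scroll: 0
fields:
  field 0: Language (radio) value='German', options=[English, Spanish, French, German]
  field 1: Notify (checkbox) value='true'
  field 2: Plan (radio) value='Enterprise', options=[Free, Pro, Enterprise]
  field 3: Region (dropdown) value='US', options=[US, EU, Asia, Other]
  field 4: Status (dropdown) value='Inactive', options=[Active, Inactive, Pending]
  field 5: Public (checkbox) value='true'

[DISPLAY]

> Language:   ( ) English  ( ) Spanish  ( ) French  (●) Ger
  Notify:     [x]                                          
  Plan:       ( ) Free  ( ) Pro  (●) Enterprise            
  Region:     [US                                        ▼]
  Status:     [Inactive                                  ▼]
  Public:     [x]                                          
                                                           
                                                           
                                                           
                                                           
                                                           
                                                           
                                                           
                                                           
                                                           
                                                           
                                                           
                                                           
                                                           
                                                           


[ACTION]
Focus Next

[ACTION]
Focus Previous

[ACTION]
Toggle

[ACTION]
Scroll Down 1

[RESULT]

  Notify:     [x]                                          
  Plan:       ( ) Free  ( ) Pro  (●) Enterprise            
  Region:     [US                                        ▼]
  Status:     [Inactive                                  ▼]
  Public:     [x]                                          
                                                           
                                                           
                                                           
                                                           
                                                           
                                                           
                                                           
                                                           
                                                           
                                                           
                                                           
                                                           
                                                           
                                                           
                                                           


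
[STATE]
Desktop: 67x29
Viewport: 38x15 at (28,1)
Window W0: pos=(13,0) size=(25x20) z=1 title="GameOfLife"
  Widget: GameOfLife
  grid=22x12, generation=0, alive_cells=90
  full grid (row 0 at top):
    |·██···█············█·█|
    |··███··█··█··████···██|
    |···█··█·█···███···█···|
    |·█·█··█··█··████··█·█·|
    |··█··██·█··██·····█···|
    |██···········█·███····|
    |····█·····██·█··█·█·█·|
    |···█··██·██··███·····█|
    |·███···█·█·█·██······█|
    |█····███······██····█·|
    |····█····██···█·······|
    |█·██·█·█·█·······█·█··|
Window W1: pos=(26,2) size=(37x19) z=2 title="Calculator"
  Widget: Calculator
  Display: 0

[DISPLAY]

         ┃                            
━━━━━━━━━━━━━━━━━━━━━━━━━━━━━━━━━━┓   
Calculator                        ┃   
──────────────────────────────────┨   
                                 0┃   
───┬───┬───┬───┐                  ┃   
 7 │ 8 │ 9 │ ÷ │                  ┃   
───┼───┼───┼───┤                  ┃   
 4 │ 5 │ 6 │ × │                  ┃   
───┼───┼───┼───┤                  ┃   
 1 │ 2 │ 3 │ - │                  ┃   
───┼───┼───┼───┤                  ┃   
 0 │ . │ = │ + │                  ┃   
───┼───┼───┼───┤                  ┃   
 C │ MC│ MR│ M+│                  ┃   


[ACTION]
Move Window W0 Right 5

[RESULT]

fe            ┃                       
━━━━━━━━━━━━━━━━━━━━━━━━━━━━━━━━━━┓   
Calculator                        ┃   
──────────────────────────────────┨   
                                 0┃   
───┬───┬───┬───┐                  ┃   
 7 │ 8 │ 9 │ ÷ │                  ┃   
───┼───┼───┼───┤                  ┃   
 4 │ 5 │ 6 │ × │                  ┃   
───┼───┼───┼───┤                  ┃   
 1 │ 2 │ 3 │ - │                  ┃   
───┼───┼───┼───┤                  ┃   
 0 │ . │ = │ + │                  ┃   
───┼───┼───┼───┤                  ┃   
 C │ MC│ MR│ M+│                  ┃   


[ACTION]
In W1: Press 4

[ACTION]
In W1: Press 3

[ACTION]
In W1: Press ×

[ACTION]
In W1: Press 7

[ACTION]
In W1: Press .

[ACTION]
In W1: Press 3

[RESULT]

fe            ┃                       
━━━━━━━━━━━━━━━━━━━━━━━━━━━━━━━━━━┓   
Calculator                        ┃   
──────────────────────────────────┨   
                               7.3┃   
───┬───┬───┬───┐                  ┃   
 7 │ 8 │ 9 │ ÷ │                  ┃   
───┼───┼───┼───┤                  ┃   
 4 │ 5 │ 6 │ × │                  ┃   
───┼───┼───┼───┤                  ┃   
 1 │ 2 │ 3 │ - │                  ┃   
───┼───┼───┼───┤                  ┃   
 0 │ . │ = │ + │                  ┃   
───┼───┼───┼───┤                  ┃   
 C │ MC│ MR│ M+│                  ┃   


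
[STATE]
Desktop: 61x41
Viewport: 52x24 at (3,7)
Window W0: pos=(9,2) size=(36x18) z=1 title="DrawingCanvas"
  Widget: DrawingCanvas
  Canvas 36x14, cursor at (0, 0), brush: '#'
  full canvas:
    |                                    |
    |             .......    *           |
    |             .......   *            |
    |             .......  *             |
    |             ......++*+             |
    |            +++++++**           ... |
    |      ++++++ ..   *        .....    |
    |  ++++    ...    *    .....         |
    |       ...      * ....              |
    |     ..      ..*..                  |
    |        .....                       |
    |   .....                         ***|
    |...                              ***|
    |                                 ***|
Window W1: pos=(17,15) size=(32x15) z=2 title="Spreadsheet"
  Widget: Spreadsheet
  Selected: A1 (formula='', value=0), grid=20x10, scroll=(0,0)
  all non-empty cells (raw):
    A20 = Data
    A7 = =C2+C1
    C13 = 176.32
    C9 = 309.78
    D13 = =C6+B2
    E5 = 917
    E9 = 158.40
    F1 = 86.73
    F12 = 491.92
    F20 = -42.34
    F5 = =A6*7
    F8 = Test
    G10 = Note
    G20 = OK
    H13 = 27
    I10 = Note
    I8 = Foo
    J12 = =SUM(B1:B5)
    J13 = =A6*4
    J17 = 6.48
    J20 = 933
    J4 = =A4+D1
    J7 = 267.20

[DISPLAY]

      ┃             .......   *          ┃          
      ┃             .......  *           ┃          
      ┃             ......++*+           ┃          
      ┃            +++++++**           ..┃          
      ┃      ++++++ ..   *        .....  ┃          
      ┃  ++++    ...    *    .....       ┃          
      ┃       ...      * ....            ┃          
      ┃     ..      ..*..                ┃          
      ┃       ┏━━━━━━━━━━━━━━━━━━━━━━━━━━━━━━┓      
      ┃   ....┃ Spreadsheet                  ┃      
      ┃...    ┠──────────────────────────────┨      
      ┃       ┃A1:                           ┃      
      ┗━━━━━━━┃       A       B       C      ┃      
              ┃------------------------------┃      
              ┃  1      [0]       0       0  ┃      
              ┃  2        0       0       0  ┃      
              ┃  3        0       0       0  ┃      
              ┃  4        0       0       0  ┃      
              ┃  5        0       0       0  ┃      
              ┃  6        0       0       0  ┃      
              ┃  7        0       0       0  ┃      
              ┃  8        0       0       0  ┃      
              ┗━━━━━━━━━━━━━━━━━━━━━━━━━━━━━━┛      
                                                    


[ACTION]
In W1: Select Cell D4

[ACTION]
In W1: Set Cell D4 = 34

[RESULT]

      ┃             .......   *          ┃          
      ┃             .......  *           ┃          
      ┃             ......++*+           ┃          
      ┃            +++++++**           ..┃          
      ┃      ++++++ ..   *        .....  ┃          
      ┃  ++++    ...    *    .....       ┃          
      ┃       ...      * ....            ┃          
      ┃     ..      ..*..                ┃          
      ┃       ┏━━━━━━━━━━━━━━━━━━━━━━━━━━━━━━┓      
      ┃   ....┃ Spreadsheet                  ┃      
      ┃...    ┠──────────────────────────────┨      
      ┃       ┃D4: 34                        ┃      
      ┗━━━━━━━┃       A       B       C      ┃      
              ┃------------------------------┃      
              ┃  1        0       0       0  ┃      
              ┃  2        0       0       0  ┃      
              ┃  3        0       0       0  ┃      
              ┃  4        0       0       0  ┃      
              ┃  5        0       0       0  ┃      
              ┃  6        0       0       0  ┃      
              ┃  7        0       0       0  ┃      
              ┃  8        0       0       0  ┃      
              ┗━━━━━━━━━━━━━━━━━━━━━━━━━━━━━━┛      
                                                    


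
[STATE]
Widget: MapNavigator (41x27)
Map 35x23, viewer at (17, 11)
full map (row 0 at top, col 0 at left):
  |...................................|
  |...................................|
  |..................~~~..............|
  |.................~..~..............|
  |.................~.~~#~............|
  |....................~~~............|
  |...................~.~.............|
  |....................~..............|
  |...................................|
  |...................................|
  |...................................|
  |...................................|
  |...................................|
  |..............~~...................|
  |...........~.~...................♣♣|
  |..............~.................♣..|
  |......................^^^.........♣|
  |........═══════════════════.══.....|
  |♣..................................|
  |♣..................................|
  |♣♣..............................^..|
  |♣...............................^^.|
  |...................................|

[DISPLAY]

                                         
                                         
   ...................................   
   ...................................   
   ..................~~~..............   
   .................~..~..............   
   .................~.~~#~............   
   ....................~~~............   
   ...................~.~.............   
   ....................~..............   
   ...................................   
   ...................................   
   ...................................   
   .................@.................   
   ...................................   
   ..............~~...................   
   ...........~.~...................♣♣   
   ..............~.................♣..   
   ......................^^^.........♣   
   ........═══════════════════.══.....   
   ♣..................................   
   ♣..................................   
   ♣♣..............................^..   
   ♣...............................^^.   
   ...................................   
                                         
                                         


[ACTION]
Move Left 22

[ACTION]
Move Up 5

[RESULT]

                                         
                                         
                                         
                                         
                                         
                                         
                                         
                    .....................
                    .....................
                    ..................~~~
                    .................~..~
                    .................~.~~
                    ....................~
                    @..................~.
                    ....................~
                    .....................
                    .....................
                    .....................
                    .....................
                    .....................
                    ..............~~.....
                    ...........~.~.......
                    ..............~......
                    .....................
                    ........═════════════
                    ♣....................
                    ♣....................


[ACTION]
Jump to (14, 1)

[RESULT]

                                         
                                         
                                         
                                         
                                         
                                         
                                         
                                         
                                         
                                         
                                         
                                         
      ...................................
      ..............@....................
      ..................~~~..............
      .................~..~..............
      .................~.~~#~............
      ....................~~~............
      ...................~.~.............
      ....................~..............
      ...................................
      ...................................
      ...................................
      ...................................
      ...................................
      ..............~~...................
      ...........~.~...................♣♣


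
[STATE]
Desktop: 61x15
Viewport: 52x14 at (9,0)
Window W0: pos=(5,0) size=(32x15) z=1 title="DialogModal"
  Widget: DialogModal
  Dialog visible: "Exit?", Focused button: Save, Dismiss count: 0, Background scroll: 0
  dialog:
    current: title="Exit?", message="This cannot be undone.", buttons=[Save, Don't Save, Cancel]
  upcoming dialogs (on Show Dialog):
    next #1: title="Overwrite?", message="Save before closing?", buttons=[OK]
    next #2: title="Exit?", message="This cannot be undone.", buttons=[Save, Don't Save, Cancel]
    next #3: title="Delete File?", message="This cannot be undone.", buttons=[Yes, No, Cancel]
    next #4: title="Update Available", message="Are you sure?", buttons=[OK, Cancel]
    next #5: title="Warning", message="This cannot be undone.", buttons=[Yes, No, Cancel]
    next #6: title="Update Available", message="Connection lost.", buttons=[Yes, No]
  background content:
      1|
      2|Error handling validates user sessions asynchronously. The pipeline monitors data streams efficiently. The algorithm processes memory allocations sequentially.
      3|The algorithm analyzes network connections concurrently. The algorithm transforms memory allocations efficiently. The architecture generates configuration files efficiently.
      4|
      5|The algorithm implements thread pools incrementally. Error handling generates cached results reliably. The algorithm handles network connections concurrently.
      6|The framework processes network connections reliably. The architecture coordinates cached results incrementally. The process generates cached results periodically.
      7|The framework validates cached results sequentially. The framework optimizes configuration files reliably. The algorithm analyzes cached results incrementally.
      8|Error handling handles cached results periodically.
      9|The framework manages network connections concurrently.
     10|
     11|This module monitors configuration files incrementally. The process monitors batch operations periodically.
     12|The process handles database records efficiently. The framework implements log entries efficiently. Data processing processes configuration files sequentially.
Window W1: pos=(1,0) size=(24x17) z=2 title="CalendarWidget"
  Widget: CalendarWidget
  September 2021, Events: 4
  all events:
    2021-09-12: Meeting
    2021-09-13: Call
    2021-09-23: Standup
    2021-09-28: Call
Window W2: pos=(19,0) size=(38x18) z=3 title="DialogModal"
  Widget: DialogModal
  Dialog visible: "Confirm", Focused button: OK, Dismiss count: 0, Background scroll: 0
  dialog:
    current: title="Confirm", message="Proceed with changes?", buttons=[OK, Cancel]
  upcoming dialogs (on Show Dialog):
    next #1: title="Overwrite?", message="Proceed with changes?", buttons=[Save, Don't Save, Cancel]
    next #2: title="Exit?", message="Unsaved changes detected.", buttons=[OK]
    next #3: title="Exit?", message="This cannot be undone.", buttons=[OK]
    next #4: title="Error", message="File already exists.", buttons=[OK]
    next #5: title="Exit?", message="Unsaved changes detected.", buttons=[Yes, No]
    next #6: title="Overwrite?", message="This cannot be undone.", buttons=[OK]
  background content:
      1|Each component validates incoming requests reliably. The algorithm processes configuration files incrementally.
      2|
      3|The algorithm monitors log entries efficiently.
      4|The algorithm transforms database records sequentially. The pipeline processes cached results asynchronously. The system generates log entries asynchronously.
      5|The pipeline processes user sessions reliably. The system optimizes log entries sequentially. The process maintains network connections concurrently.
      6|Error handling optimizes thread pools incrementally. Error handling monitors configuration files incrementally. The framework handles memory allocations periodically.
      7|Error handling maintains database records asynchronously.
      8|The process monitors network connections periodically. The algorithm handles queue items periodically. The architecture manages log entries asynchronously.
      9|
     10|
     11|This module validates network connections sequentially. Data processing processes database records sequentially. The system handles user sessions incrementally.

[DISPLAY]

━━━━━━━━━━┏━━━━━━━━━━━━━━━━━━━━━━━━━━━━━━━━━━━━┓    
arWidget  ┃ DialogModal                        ┃    
──────────┠────────────────────────────────────┨    
tember 202┃Each component validates incoming re┃    
e Th Fr Sa┃                                    ┃    
1  2  3  4┃The algorithm monitors log entries e┃    
8  9 10 11┃The algorithm transforms database re┃    
15 16 17 1┃The p┌───────────────────────┐ssions┃    
2 23* 24 2┃Error│        Confirm        │d pool┃    
29 30     ┃Error│ Proceed with changes? │ase re┃    
          ┃The p│     [OK]  Cancel      │onnect┃    
          ┃     └───────────────────────┘      ┃    
          ┃                                    ┃    
          ┃This module validates network connec┃    


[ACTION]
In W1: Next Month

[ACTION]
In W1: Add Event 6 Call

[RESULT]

━━━━━━━━━━┏━━━━━━━━━━━━━━━━━━━━━━━━━━━━━━━━━━━━┓    
arWidget  ┃ DialogModal                        ┃    
──────────┠────────────────────────────────────┨    
tober 2021┃Each component validates incoming re┃    
e Th Fr Sa┃                                    ┃    
      1  2┃The algorithm monitors log entries e┃    
6*  7  8  ┃The algorithm transforms database re┃    
3 14 15 16┃The p┌───────────────────────┐ssions┃    
0 21 22 23┃Error│        Confirm        │d pool┃    
7 28 29 30┃Error│ Proceed with changes? │ase re┃    
          ┃The p│     [OK]  Cancel      │onnect┃    
          ┃     └───────────────────────┘      ┃    
          ┃                                    ┃    
          ┃This module validates network connec┃    


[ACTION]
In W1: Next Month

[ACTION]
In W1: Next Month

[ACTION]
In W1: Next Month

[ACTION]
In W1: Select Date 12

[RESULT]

━━━━━━━━━━┏━━━━━━━━━━━━━━━━━━━━━━━━━━━━━━━━━━━━┓    
arWidget  ┃ DialogModal                        ┃    
──────────┠────────────────────────────────────┨    
nuary 2022┃Each component validates incoming re┃    
e Th Fr Sa┃                                    ┃    
         1┃The algorithm monitors log entries e┃    
5  6  7  8┃The algorithm transforms database re┃    
12] 13 14 ┃The p┌───────────────────────┐ssions┃    
9 20 21 22┃Error│        Confirm        │d pool┃    
6 27 28 29┃Error│ Proceed with changes? │ase re┃    
          ┃The p│     [OK]  Cancel      │onnect┃    
          ┃     └───────────────────────┘      ┃    
          ┃                                    ┃    
          ┃This module validates network connec┃    
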